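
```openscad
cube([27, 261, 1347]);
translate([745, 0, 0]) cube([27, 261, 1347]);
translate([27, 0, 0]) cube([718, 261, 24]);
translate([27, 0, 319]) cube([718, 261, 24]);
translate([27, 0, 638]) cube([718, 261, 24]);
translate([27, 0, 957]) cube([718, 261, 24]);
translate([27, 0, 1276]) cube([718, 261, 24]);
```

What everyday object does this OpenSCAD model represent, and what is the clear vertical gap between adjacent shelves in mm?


A bookshelf. The clear shelf gap is 295 mm.

Two tall side panels with 5 horizontal boards between them — a bookshelf. The first two shelf undersides are at z = 0 and z = 319; with shelf thickness 24, the clear gap is 319 − 0 − 24 = 295 mm.


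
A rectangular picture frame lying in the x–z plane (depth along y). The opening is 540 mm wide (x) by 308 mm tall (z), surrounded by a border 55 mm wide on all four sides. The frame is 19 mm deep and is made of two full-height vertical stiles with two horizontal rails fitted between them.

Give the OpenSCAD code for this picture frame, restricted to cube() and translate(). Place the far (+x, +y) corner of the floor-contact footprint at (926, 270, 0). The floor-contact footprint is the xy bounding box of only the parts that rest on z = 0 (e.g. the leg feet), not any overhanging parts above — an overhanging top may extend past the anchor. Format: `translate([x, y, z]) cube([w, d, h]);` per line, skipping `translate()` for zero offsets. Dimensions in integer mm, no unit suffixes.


translate([276, 251, 0]) cube([55, 19, 418]);
translate([871, 251, 0]) cube([55, 19, 418]);
translate([331, 251, 0]) cube([540, 19, 55]);
translate([331, 251, 363]) cube([540, 19, 55]);


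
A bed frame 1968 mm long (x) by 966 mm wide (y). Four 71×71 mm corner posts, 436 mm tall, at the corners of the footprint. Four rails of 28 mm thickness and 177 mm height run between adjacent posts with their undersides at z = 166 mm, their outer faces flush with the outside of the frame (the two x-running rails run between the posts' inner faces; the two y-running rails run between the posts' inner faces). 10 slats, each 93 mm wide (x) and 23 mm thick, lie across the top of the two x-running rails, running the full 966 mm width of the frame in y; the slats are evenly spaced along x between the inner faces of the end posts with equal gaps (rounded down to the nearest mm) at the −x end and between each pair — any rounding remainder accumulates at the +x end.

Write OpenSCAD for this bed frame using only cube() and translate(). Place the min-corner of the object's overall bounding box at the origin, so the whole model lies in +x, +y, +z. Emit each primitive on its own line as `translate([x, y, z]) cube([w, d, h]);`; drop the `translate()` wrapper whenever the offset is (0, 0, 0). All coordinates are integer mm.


cube([71, 71, 436]);
translate([0, 895, 0]) cube([71, 71, 436]);
translate([1897, 0, 0]) cube([71, 71, 436]);
translate([1897, 895, 0]) cube([71, 71, 436]);
translate([71, 0, 166]) cube([1826, 28, 177]);
translate([71, 938, 166]) cube([1826, 28, 177]);
translate([0, 71, 166]) cube([28, 824, 177]);
translate([1940, 71, 166]) cube([28, 824, 177]);
translate([152, 0, 343]) cube([93, 966, 23]);
translate([326, 0, 343]) cube([93, 966, 23]);
translate([500, 0, 343]) cube([93, 966, 23]);
translate([674, 0, 343]) cube([93, 966, 23]);
translate([848, 0, 343]) cube([93, 966, 23]);
translate([1022, 0, 343]) cube([93, 966, 23]);
translate([1196, 0, 343]) cube([93, 966, 23]);
translate([1370, 0, 343]) cube([93, 966, 23]);
translate([1544, 0, 343]) cube([93, 966, 23]);
translate([1718, 0, 343]) cube([93, 966, 23]);


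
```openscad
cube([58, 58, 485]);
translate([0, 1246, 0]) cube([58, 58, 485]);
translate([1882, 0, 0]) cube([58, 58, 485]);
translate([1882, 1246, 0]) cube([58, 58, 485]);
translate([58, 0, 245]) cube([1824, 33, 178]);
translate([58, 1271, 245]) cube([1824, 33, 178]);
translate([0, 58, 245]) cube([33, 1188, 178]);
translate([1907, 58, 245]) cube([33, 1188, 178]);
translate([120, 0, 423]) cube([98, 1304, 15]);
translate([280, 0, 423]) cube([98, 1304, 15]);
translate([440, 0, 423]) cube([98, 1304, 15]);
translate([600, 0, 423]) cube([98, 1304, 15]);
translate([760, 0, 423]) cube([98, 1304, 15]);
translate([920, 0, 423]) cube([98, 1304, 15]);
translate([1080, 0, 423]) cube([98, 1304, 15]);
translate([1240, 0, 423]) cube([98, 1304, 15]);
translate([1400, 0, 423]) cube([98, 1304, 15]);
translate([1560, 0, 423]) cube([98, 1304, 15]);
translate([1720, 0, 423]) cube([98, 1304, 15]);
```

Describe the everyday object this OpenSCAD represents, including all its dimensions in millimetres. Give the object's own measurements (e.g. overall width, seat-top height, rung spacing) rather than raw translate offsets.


A bed frame 1940 mm long (x) by 1304 mm wide (y). Four 58×58 mm corner posts, 485 mm tall, at the corners of the footprint. Four rails of 33 mm thickness and 178 mm height run between adjacent posts with their undersides at z = 245 mm, their outer faces flush with the outside of the frame (the two x-running rails run between the posts' inner faces; the two y-running rails run between the posts' inner faces). 11 slats, each 98 mm wide (x) and 15 mm thick, lie across the top of the two x-running rails, running the full 1304 mm width of the frame in y; along x they sit between the end posts with a 62 mm gap after the −x posts and between neighbouring slats, leaving 64 mm before the +x posts.


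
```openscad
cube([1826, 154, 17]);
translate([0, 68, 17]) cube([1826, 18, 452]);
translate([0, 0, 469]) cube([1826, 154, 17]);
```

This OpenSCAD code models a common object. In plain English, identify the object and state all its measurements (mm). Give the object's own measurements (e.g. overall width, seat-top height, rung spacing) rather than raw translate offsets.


An I-beam lying along x, 1826 mm long. Overall section height 486 mm. Two flanges 154 mm wide (y) and 17 mm thick, one on the floor and one at the top; a web 18 mm thick runs between them, centred on the flange width.


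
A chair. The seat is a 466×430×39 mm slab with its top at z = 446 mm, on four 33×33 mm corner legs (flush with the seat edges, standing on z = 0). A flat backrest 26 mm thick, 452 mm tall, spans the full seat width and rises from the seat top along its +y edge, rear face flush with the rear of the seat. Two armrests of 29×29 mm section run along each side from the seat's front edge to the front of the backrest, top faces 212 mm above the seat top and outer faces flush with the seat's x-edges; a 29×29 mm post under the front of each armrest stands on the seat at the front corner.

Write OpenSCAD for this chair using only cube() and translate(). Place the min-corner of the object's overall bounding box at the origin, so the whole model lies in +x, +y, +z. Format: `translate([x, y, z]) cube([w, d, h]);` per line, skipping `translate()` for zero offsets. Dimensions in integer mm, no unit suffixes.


// leg_h = 446 - 39 = 407
// arm post h = 212 - 29 = 183
translate([0, 0, 407]) cube([466, 430, 39]);
cube([33, 33, 407]);
translate([433, 0, 0]) cube([33, 33, 407]);
translate([0, 397, 0]) cube([33, 33, 407]);
translate([433, 397, 0]) cube([33, 33, 407]);
translate([0, 404, 446]) cube([466, 26, 452]);
translate([0, 0, 629]) cube([29, 404, 29]);
translate([437, 0, 629]) cube([29, 404, 29]);
translate([0, 0, 446]) cube([29, 29, 183]);
translate([437, 0, 446]) cube([29, 29, 183]);


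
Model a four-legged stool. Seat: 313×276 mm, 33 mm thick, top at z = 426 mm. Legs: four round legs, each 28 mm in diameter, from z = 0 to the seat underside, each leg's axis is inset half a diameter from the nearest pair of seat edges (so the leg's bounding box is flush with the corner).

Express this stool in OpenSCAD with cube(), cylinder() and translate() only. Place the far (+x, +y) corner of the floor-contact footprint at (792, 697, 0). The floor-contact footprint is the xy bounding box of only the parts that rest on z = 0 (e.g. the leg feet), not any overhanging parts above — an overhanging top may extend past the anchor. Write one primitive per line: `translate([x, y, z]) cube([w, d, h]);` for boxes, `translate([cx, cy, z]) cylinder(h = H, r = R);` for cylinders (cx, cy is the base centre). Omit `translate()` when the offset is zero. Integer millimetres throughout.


translate([479, 421, 393]) cube([313, 276, 33]);
translate([493, 435, 0]) cylinder(h = 393, r = 14);
translate([778, 435, 0]) cylinder(h = 393, r = 14);
translate([493, 683, 0]) cylinder(h = 393, r = 14);
translate([778, 683, 0]) cylinder(h = 393, r = 14);


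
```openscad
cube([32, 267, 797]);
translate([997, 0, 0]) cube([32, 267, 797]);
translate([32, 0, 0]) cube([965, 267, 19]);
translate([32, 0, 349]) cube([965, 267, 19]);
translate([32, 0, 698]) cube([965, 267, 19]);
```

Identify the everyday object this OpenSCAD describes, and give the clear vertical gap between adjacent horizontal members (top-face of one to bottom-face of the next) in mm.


A bookshelf. The clear shelf gap is 330 mm.

Two tall side panels with 3 horizontal boards between them — a bookshelf. The first two shelf undersides are at z = 0 and z = 349; with shelf thickness 19, the clear gap is 349 − 0 − 19 = 330 mm.


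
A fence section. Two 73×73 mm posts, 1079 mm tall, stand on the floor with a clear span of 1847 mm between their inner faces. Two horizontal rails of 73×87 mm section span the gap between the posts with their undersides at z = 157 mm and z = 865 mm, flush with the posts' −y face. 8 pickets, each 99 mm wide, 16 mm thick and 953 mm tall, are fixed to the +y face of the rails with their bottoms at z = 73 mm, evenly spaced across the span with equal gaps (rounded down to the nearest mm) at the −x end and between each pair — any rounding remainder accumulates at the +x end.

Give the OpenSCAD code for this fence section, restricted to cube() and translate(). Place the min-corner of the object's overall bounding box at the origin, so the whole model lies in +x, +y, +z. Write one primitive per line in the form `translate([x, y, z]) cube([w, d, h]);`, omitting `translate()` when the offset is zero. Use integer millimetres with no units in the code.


cube([73, 73, 1079]);
translate([1920, 0, 0]) cube([73, 73, 1079]);
translate([73, 0, 157]) cube([1847, 73, 87]);
translate([73, 0, 865]) cube([1847, 73, 87]);
translate([190, 73, 73]) cube([99, 16, 953]);
translate([406, 73, 73]) cube([99, 16, 953]);
translate([622, 73, 73]) cube([99, 16, 953]);
translate([838, 73, 73]) cube([99, 16, 953]);
translate([1054, 73, 73]) cube([99, 16, 953]);
translate([1270, 73, 73]) cube([99, 16, 953]);
translate([1486, 73, 73]) cube([99, 16, 953]);
translate([1702, 73, 73]) cube([99, 16, 953]);


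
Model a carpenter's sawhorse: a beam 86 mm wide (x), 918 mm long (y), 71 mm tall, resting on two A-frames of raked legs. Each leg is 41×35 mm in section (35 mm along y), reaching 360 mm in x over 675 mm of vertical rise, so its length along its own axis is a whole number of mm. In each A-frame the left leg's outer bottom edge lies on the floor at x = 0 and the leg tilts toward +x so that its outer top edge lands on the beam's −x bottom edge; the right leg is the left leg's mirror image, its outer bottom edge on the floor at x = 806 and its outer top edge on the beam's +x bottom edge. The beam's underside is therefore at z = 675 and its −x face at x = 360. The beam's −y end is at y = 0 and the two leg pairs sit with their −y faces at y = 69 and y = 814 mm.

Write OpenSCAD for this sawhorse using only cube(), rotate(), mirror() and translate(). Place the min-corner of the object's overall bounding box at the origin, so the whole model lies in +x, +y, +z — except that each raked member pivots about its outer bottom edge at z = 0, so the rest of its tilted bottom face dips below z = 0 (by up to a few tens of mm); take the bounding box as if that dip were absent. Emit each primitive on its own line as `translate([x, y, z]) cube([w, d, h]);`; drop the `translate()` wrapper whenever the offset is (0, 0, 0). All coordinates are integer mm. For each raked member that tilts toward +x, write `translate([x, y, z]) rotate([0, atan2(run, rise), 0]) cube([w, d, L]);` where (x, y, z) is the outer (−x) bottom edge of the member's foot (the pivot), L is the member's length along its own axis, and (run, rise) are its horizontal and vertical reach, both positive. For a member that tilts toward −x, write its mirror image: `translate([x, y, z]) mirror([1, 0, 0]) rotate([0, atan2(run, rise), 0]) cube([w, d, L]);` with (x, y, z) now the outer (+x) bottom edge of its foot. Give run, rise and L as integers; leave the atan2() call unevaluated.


// leg length = √(360² + 675²) = 765
// right-leg outer foot x = 2·360 + 86 = 806
// beam min-corner = (360, 0, 675)
translate([360, 0, 675]) cube([86, 918, 71]);
translate([0, 69, 0]) rotate([0, atan2(360, 675), 0]) cube([41, 35, 765]);
translate([806, 69, 0]) mirror([1, 0, 0]) rotate([0, atan2(360, 675), 0]) cube([41, 35, 765]);
translate([0, 814, 0]) rotate([0, atan2(360, 675), 0]) cube([41, 35, 765]);
translate([806, 814, 0]) mirror([1, 0, 0]) rotate([0, atan2(360, 675), 0]) cube([41, 35, 765]);


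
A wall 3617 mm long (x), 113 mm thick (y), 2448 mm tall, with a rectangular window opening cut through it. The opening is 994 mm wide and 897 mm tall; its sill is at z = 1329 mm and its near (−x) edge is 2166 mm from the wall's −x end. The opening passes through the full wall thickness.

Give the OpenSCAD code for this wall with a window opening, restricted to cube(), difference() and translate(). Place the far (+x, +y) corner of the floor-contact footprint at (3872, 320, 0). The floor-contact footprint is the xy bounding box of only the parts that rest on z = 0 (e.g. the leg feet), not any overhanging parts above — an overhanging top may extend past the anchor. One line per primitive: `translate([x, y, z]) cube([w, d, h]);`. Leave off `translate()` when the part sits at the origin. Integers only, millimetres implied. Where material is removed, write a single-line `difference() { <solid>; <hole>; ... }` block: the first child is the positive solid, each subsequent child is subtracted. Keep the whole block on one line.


difference() { translate([255, 207, 0]) cube([3617, 113, 2448]); translate([2421, 207, 1329]) cube([994, 113, 897]); }


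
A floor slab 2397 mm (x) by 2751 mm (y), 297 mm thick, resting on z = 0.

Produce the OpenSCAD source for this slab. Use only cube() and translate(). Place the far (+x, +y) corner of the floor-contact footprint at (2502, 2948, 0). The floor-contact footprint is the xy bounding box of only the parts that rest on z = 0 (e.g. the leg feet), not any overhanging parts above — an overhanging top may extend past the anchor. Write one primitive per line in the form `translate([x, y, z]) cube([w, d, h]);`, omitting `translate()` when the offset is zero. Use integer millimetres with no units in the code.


translate([105, 197, 0]) cube([2397, 2751, 297]);


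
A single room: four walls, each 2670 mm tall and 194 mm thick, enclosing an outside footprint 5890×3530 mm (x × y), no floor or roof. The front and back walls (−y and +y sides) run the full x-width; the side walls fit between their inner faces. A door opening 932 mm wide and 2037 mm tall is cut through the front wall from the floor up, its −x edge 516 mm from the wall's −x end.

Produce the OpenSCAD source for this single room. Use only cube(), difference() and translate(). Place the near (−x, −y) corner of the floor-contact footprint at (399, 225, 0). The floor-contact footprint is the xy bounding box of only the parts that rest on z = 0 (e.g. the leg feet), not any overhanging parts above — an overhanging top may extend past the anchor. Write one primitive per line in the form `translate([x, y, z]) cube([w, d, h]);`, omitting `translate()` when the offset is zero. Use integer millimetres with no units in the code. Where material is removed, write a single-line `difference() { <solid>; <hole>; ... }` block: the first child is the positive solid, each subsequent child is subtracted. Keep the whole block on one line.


difference() { translate([399, 225, 0]) cube([5890, 194, 2670]); translate([915, 225, 0]) cube([932, 194, 2037]); }
translate([399, 3561, 0]) cube([5890, 194, 2670]);
translate([399, 419, 0]) cube([194, 3142, 2670]);
translate([6095, 419, 0]) cube([194, 3142, 2670]);


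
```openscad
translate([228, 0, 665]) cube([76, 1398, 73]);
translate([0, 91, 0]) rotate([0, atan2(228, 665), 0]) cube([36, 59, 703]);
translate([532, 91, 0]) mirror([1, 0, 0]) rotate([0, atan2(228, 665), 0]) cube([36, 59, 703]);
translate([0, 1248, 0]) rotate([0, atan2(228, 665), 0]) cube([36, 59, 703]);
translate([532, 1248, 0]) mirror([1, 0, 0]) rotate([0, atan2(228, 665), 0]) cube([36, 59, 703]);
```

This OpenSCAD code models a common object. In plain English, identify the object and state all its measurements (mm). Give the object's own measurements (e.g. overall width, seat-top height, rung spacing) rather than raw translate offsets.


A sawhorse. A 76×1398×73 mm beam (x, y, z) sits on two A-frame leg pairs. Each pair is two raked legs of 36×59 mm section (59 mm along y) splaying symmetrically in x. Each leg rises 665 mm vertically over 228 mm of horizontal reach and is 703 mm long along its own axis. Every leg's outer bottom edge rests on the floor and its outer top edge meets a bottom edge of the beam — the left legs (tilting toward +x) meet the beam's −x bottom edge, the right legs (their mirror images, tilting toward −x) meet its +x bottom edge — so the leg tops tuck under the beam, the beam's underside is 665 mm above the floor, and the feet are 532 mm apart outside-to-outside with the beam centred between them. The two leg pairs are set in 91 mm from either end of the beam.


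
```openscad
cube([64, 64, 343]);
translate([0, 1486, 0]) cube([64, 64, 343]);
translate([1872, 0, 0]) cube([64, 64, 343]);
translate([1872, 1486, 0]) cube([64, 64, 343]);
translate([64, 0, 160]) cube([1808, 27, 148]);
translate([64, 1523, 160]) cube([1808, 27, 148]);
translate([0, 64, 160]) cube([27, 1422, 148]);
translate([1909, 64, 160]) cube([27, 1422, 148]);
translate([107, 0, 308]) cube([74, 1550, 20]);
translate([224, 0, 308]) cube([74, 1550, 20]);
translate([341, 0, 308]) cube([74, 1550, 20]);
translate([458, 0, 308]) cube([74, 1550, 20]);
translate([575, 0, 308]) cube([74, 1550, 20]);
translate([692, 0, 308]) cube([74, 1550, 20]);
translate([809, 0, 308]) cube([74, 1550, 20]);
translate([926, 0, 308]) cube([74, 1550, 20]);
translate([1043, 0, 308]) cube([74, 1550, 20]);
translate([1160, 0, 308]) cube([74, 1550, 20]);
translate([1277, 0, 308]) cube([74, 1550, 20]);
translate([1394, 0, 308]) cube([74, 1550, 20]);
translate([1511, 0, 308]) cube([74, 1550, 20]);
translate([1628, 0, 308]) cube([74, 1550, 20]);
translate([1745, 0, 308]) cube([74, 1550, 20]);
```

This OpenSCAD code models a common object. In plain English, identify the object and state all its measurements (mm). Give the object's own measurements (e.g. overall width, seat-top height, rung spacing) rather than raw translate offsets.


A bed frame 1936 mm long (x) by 1550 mm wide (y). Four 64×64 mm corner posts, 343 mm tall, at the corners of the footprint. Four rails of 27 mm thickness and 148 mm height run between adjacent posts with their undersides at z = 160 mm, their outer faces flush with the outside of the frame (the two x-running rails run between the posts' inner faces; the two y-running rails run between the posts' inner faces). 15 slats, each 74 mm wide (x) and 20 mm thick, lie across the top of the two x-running rails, running the full 1550 mm width of the frame in y; along x they sit between the end posts with a 43 mm gap after the −x posts and between neighbouring slats, leaving 53 mm before the +x posts.


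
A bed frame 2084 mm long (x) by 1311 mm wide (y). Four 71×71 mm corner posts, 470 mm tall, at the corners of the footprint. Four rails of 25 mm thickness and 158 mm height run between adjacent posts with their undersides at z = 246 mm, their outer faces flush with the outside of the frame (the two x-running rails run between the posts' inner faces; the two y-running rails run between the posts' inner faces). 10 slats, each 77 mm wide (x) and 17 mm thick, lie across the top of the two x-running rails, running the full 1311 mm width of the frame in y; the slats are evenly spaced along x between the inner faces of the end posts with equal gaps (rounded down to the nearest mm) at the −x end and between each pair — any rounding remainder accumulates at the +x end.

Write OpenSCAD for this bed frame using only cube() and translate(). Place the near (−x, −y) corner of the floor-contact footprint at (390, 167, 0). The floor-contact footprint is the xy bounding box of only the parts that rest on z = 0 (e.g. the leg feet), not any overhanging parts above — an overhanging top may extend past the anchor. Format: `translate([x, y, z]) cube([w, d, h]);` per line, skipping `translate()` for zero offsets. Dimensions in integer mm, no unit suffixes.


// slat z = rail_z + rail_h = 246 + 158 = 404
// slat gap = ⌊(1942 − 10·77) / 11⌋ = 106
translate([390, 167, 0]) cube([71, 71, 470]);
translate([390, 1407, 0]) cube([71, 71, 470]);
translate([2403, 167, 0]) cube([71, 71, 470]);
translate([2403, 1407, 0]) cube([71, 71, 470]);
translate([461, 167, 246]) cube([1942, 25, 158]);
translate([461, 1453, 246]) cube([1942, 25, 158]);
translate([390, 238, 246]) cube([25, 1169, 158]);
translate([2449, 238, 246]) cube([25, 1169, 158]);
translate([567, 167, 404]) cube([77, 1311, 17]);
translate([750, 167, 404]) cube([77, 1311, 17]);
translate([933, 167, 404]) cube([77, 1311, 17]);
translate([1116, 167, 404]) cube([77, 1311, 17]);
translate([1299, 167, 404]) cube([77, 1311, 17]);
translate([1482, 167, 404]) cube([77, 1311, 17]);
translate([1665, 167, 404]) cube([77, 1311, 17]);
translate([1848, 167, 404]) cube([77, 1311, 17]);
translate([2031, 167, 404]) cube([77, 1311, 17]);
translate([2214, 167, 404]) cube([77, 1311, 17]);


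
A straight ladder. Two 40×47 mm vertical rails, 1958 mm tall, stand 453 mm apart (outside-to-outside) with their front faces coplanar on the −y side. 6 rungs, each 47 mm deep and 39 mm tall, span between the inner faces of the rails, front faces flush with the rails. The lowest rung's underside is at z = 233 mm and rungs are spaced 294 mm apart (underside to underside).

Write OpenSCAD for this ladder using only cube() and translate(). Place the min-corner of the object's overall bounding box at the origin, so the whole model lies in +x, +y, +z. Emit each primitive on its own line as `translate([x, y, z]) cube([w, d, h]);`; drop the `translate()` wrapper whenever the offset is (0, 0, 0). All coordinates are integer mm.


cube([40, 47, 1958]);
translate([413, 0, 0]) cube([40, 47, 1958]);
translate([40, 0, 233]) cube([373, 47, 39]);
translate([40, 0, 527]) cube([373, 47, 39]);
translate([40, 0, 821]) cube([373, 47, 39]);
translate([40, 0, 1115]) cube([373, 47, 39]);
translate([40, 0, 1409]) cube([373, 47, 39]);
translate([40, 0, 1703]) cube([373, 47, 39]);


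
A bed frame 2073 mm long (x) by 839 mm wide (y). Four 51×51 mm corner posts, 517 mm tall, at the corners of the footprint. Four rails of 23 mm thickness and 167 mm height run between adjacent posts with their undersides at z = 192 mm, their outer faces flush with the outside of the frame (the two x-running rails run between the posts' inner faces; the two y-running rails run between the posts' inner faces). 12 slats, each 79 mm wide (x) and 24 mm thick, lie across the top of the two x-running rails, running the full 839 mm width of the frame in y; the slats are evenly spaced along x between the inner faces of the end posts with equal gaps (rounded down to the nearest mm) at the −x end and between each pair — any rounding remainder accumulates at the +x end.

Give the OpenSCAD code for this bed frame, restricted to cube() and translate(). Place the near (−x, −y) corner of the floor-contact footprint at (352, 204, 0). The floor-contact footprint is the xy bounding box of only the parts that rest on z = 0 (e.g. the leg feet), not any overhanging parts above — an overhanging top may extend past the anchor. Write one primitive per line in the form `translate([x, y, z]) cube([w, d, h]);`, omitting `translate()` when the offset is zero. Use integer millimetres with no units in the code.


translate([352, 204, 0]) cube([51, 51, 517]);
translate([352, 992, 0]) cube([51, 51, 517]);
translate([2374, 204, 0]) cube([51, 51, 517]);
translate([2374, 992, 0]) cube([51, 51, 517]);
translate([403, 204, 192]) cube([1971, 23, 167]);
translate([403, 1020, 192]) cube([1971, 23, 167]);
translate([352, 255, 192]) cube([23, 737, 167]);
translate([2402, 255, 192]) cube([23, 737, 167]);
translate([481, 204, 359]) cube([79, 839, 24]);
translate([638, 204, 359]) cube([79, 839, 24]);
translate([795, 204, 359]) cube([79, 839, 24]);
translate([952, 204, 359]) cube([79, 839, 24]);
translate([1109, 204, 359]) cube([79, 839, 24]);
translate([1266, 204, 359]) cube([79, 839, 24]);
translate([1423, 204, 359]) cube([79, 839, 24]);
translate([1580, 204, 359]) cube([79, 839, 24]);
translate([1737, 204, 359]) cube([79, 839, 24]);
translate([1894, 204, 359]) cube([79, 839, 24]);
translate([2051, 204, 359]) cube([79, 839, 24]);
translate([2208, 204, 359]) cube([79, 839, 24]);


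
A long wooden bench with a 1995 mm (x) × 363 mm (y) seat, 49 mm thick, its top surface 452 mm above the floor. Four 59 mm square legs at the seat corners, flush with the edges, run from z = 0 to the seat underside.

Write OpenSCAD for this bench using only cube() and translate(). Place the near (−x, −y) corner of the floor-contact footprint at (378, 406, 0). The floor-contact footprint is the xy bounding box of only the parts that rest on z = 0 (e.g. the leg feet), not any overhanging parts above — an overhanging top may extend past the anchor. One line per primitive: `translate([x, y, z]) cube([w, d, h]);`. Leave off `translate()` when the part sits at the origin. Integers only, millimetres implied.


translate([378, 406, 403]) cube([1995, 363, 49]);
translate([378, 406, 0]) cube([59, 59, 403]);
translate([378, 710, 0]) cube([59, 59, 403]);
translate([2314, 406, 0]) cube([59, 59, 403]);
translate([2314, 710, 0]) cube([59, 59, 403]);


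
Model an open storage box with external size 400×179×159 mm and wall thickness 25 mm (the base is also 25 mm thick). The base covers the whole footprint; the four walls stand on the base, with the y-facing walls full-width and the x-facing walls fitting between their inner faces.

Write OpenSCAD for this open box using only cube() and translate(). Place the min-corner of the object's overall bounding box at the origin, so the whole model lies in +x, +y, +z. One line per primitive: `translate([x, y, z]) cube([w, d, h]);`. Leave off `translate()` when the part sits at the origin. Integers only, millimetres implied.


cube([400, 179, 25]);
translate([0, 0, 25]) cube([400, 25, 134]);
translate([0, 154, 25]) cube([400, 25, 134]);
translate([0, 25, 25]) cube([25, 129, 134]);
translate([375, 25, 25]) cube([25, 129, 134]);


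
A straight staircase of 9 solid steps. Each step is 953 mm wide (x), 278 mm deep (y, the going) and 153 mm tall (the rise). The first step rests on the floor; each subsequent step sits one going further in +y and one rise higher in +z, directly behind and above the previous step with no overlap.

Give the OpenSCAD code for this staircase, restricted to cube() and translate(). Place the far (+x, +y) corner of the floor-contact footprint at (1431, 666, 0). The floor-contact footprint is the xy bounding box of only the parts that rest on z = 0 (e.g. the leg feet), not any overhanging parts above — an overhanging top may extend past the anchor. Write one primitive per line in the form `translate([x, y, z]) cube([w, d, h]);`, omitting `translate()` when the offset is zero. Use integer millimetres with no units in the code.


translate([478, 388, 0]) cube([953, 278, 153]);
translate([478, 666, 153]) cube([953, 278, 153]);
translate([478, 944, 306]) cube([953, 278, 153]);
translate([478, 1222, 459]) cube([953, 278, 153]);
translate([478, 1500, 612]) cube([953, 278, 153]);
translate([478, 1778, 765]) cube([953, 278, 153]);
translate([478, 2056, 918]) cube([953, 278, 153]);
translate([478, 2334, 1071]) cube([953, 278, 153]);
translate([478, 2612, 1224]) cube([953, 278, 153]);


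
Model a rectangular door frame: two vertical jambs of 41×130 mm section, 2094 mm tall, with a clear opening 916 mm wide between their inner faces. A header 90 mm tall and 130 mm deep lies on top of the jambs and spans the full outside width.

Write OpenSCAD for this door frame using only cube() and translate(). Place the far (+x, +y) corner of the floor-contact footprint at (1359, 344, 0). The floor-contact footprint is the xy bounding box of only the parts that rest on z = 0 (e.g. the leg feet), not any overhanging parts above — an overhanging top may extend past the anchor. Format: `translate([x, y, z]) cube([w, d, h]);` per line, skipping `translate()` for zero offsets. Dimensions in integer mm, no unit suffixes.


translate([361, 214, 0]) cube([41, 130, 2094]);
translate([1318, 214, 0]) cube([41, 130, 2094]);
translate([361, 214, 2094]) cube([998, 130, 90]);


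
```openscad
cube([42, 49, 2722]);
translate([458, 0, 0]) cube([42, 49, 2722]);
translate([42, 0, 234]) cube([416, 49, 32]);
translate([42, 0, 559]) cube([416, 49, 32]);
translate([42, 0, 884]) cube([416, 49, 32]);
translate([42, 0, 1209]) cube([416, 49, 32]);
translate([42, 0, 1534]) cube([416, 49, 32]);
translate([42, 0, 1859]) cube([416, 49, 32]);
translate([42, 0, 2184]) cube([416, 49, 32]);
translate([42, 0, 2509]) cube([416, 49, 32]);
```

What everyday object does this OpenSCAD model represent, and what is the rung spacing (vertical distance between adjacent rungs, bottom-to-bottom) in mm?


A ladder. The rung spacing is 325 mm.

Two tall 42×49 posts with 8 short bars between them — a ladder. Adjacent rungs sit at z = 234 and z = 559, so the spacing is 559 − 234 = 325 mm.


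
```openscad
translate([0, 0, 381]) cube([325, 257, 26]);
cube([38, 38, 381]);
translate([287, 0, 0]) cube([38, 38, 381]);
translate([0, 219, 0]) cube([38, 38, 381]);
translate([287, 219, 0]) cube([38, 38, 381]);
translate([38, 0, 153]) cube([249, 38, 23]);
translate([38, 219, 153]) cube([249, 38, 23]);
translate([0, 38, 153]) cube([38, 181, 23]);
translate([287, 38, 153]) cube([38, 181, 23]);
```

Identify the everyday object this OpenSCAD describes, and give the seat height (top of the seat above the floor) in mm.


A stool. The seat height is 407 mm.

A 325×257×26 slab at z = 381 on four corner posts — a stool. The seat top is 381 + 26 = 407 mm.


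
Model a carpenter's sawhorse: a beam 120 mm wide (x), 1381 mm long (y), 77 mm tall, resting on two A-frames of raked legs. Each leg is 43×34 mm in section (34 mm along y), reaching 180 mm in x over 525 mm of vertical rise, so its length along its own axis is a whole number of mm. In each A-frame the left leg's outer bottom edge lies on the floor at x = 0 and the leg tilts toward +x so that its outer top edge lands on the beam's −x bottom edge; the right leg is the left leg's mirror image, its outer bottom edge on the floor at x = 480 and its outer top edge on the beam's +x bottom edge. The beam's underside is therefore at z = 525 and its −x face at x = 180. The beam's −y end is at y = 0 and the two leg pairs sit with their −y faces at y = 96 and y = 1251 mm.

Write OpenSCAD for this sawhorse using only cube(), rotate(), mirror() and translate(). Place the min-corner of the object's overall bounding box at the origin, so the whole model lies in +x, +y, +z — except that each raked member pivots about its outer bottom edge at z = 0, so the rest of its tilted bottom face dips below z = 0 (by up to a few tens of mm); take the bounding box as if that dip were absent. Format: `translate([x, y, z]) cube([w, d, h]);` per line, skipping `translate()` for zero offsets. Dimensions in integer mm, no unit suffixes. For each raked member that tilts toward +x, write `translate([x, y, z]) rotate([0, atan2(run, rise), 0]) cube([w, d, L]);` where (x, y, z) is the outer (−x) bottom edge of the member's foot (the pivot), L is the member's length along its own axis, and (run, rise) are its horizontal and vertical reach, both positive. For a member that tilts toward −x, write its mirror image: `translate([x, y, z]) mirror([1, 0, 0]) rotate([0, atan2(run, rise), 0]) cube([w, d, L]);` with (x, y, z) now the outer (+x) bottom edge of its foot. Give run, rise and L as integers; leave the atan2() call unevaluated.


translate([180, 0, 525]) cube([120, 1381, 77]);
translate([0, 96, 0]) rotate([0, atan2(180, 525), 0]) cube([43, 34, 555]);
translate([480, 96, 0]) mirror([1, 0, 0]) rotate([0, atan2(180, 525), 0]) cube([43, 34, 555]);
translate([0, 1251, 0]) rotate([0, atan2(180, 525), 0]) cube([43, 34, 555]);
translate([480, 1251, 0]) mirror([1, 0, 0]) rotate([0, atan2(180, 525), 0]) cube([43, 34, 555]);


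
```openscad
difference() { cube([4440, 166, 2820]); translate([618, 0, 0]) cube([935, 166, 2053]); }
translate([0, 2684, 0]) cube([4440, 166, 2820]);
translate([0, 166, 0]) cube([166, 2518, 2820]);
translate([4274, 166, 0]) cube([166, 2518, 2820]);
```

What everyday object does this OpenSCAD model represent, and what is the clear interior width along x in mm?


A single room. The interior width is 4108 mm.

Four walls enclosing a rectangle with a door in the front wall — a room. Outside width 4440 minus two 166 mm walls gives 4108 mm.


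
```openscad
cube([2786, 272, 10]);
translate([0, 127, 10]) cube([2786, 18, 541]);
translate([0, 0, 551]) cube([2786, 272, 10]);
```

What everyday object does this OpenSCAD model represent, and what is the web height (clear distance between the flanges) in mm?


An I-beam. The web height is 541 mm.

Two wide flanges with a thin centred web — an I-beam. Overall 561 mm minus two 10 mm flanges gives a web of 561 − 2·10 = 541 mm.


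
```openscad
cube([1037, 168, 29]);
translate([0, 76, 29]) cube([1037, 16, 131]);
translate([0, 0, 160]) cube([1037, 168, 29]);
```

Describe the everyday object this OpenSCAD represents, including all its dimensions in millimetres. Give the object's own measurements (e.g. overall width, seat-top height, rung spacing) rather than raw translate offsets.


An I-beam lying along x, 1037 mm long. Overall section height 189 mm. Two flanges 168 mm wide (y) and 29 mm thick, one on the floor and one at the top; a web 16 mm thick runs between them, centred on the flange width.


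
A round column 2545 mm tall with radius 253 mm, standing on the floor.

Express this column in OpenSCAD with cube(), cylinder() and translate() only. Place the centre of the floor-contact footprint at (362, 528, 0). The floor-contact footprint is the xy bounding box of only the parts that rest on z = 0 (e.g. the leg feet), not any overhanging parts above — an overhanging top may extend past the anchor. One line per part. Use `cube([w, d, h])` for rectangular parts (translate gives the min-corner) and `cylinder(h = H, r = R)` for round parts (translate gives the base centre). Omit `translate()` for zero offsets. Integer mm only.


translate([362, 528, 0]) cylinder(h = 2545, r = 253);


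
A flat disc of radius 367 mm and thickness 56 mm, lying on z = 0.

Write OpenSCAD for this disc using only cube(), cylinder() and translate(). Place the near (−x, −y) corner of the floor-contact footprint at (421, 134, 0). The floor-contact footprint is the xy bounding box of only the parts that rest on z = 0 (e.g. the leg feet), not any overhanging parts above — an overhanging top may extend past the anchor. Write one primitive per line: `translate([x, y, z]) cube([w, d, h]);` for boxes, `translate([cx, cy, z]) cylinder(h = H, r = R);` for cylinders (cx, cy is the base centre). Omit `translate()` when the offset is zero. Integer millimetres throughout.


translate([788, 501, 0]) cylinder(h = 56, r = 367);


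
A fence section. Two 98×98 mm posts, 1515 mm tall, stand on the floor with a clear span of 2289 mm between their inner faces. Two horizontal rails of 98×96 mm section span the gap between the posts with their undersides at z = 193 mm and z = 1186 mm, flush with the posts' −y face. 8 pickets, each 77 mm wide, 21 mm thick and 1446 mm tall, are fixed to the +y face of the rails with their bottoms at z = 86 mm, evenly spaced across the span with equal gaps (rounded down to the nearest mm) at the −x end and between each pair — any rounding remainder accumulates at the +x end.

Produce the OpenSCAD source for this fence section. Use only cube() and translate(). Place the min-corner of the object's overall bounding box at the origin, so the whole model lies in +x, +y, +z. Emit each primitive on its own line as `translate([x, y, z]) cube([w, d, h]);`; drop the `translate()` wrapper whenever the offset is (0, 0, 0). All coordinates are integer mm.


cube([98, 98, 1515]);
translate([2387, 0, 0]) cube([98, 98, 1515]);
translate([98, 0, 193]) cube([2289, 98, 96]);
translate([98, 0, 1186]) cube([2289, 98, 96]);
translate([283, 98, 86]) cube([77, 21, 1446]);
translate([545, 98, 86]) cube([77, 21, 1446]);
translate([807, 98, 86]) cube([77, 21, 1446]);
translate([1069, 98, 86]) cube([77, 21, 1446]);
translate([1331, 98, 86]) cube([77, 21, 1446]);
translate([1593, 98, 86]) cube([77, 21, 1446]);
translate([1855, 98, 86]) cube([77, 21, 1446]);
translate([2117, 98, 86]) cube([77, 21, 1446]);


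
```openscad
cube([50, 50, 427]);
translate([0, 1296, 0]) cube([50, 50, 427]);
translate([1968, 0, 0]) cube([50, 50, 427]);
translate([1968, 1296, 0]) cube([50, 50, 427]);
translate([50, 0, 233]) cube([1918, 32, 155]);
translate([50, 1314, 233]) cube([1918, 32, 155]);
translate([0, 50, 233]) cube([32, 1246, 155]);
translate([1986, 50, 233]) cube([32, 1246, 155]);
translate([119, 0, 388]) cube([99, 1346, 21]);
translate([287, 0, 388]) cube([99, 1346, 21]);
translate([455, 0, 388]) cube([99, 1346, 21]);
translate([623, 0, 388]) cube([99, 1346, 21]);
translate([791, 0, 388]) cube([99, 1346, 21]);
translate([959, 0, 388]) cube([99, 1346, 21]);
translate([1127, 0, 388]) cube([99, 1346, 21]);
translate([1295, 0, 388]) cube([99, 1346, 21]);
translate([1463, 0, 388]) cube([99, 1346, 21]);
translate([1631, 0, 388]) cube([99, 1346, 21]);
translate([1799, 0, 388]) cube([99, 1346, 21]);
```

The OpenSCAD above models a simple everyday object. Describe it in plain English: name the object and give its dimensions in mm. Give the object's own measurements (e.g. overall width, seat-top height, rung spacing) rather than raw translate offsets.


A bed frame 2018 mm long (x) by 1346 mm wide (y). Four 50×50 mm corner posts, 427 mm tall, at the corners of the footprint. Four rails of 32 mm thickness and 155 mm height run between adjacent posts with their undersides at z = 233 mm, their outer faces flush with the outside of the frame (the two x-running rails run between the posts' inner faces; the two y-running rails run between the posts' inner faces). 11 slats, each 99 mm wide (x) and 21 mm thick, lie across the top of the two x-running rails, running the full 1346 mm width of the frame in y; along x they sit between the end posts with a 69 mm gap after the −x posts and between neighbouring slats, leaving 70 mm before the +x posts.


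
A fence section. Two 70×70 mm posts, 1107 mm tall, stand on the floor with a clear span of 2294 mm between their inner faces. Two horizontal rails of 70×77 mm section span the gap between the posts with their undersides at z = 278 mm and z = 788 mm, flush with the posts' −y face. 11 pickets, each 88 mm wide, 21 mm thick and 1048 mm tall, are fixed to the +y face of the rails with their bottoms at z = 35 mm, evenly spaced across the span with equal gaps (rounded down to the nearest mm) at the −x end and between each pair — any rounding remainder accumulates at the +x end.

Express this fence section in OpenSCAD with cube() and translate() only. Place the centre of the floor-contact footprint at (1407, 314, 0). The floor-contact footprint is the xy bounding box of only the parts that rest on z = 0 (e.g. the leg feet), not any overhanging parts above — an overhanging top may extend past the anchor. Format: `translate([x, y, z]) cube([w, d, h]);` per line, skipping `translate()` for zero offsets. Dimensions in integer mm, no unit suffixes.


translate([190, 279, 0]) cube([70, 70, 1107]);
translate([2554, 279, 0]) cube([70, 70, 1107]);
translate([260, 279, 278]) cube([2294, 70, 77]);
translate([260, 279, 788]) cube([2294, 70, 77]);
translate([370, 349, 35]) cube([88, 21, 1048]);
translate([568, 349, 35]) cube([88, 21, 1048]);
translate([766, 349, 35]) cube([88, 21, 1048]);
translate([964, 349, 35]) cube([88, 21, 1048]);
translate([1162, 349, 35]) cube([88, 21, 1048]);
translate([1360, 349, 35]) cube([88, 21, 1048]);
translate([1558, 349, 35]) cube([88, 21, 1048]);
translate([1756, 349, 35]) cube([88, 21, 1048]);
translate([1954, 349, 35]) cube([88, 21, 1048]);
translate([2152, 349, 35]) cube([88, 21, 1048]);
translate([2350, 349, 35]) cube([88, 21, 1048]);
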